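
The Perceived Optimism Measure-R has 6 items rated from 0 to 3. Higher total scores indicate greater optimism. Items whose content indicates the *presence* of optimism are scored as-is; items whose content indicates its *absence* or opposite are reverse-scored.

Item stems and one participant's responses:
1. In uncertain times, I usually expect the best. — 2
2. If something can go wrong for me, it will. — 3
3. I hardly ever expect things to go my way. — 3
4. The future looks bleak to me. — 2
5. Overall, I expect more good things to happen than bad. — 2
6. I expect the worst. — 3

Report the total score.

Items 2, 3, 4, 6 describe the absence/opposite of optimism → reverse-score.
reversed = (0+3) − raw = 3 − raw.
  item 1: 2
  item 2: 3 − 3 = 0
  item 3: 3 − 3 = 0
  item 4: 3 − 2 = 1
  item 5: 2
  item 6: 3 − 3 = 0
Total = 2 + 0 + 0 + 1 + 2 + 0 = 5

5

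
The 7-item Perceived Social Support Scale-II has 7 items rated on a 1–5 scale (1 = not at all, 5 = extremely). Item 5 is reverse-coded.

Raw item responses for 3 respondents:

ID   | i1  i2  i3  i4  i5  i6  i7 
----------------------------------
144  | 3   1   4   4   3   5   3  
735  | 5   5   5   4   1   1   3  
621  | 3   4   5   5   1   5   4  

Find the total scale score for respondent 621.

31

Respondent 621 raw: 3, 4, 5, 5, 1, 5, 4.
Reverse-coded (on a 1–5 scale, reversed = 6 − raw):
  item 1: 3
  item 2: 4
  item 3: 5
  item 4: 5
  item 5: 6 − 1 = 5
  item 6: 5
  item 7: 4
Sum = 3 + 4 + 5 + 5 + 5 + 5 + 4 = 31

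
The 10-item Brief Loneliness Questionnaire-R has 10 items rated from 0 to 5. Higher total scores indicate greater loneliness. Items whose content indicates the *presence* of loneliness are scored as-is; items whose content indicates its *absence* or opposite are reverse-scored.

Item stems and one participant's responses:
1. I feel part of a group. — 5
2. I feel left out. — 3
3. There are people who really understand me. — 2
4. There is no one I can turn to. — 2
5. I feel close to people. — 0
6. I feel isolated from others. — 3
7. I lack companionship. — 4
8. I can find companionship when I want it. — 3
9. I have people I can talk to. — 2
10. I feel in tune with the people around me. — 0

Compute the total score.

Items 1, 3, 5, 8, 9, 10 describe the absence/opposite of loneliness → reverse-score.
on a 0–5 scale, reversed = 5 − raw.
  item 1: 5 − 5 = 0
  item 2: 3
  item 3: 5 − 2 = 3
  item 4: 2
  item 5: 5 − 0 = 5
  item 6: 3
  item 7: 4
  item 8: 5 − 3 = 2
  item 9: 5 − 2 = 3
  item 10: 5 − 0 = 5
Total = 0 + 3 + 3 + 2 + 5 + 3 + 4 + 2 + 3 + 5 = 30

30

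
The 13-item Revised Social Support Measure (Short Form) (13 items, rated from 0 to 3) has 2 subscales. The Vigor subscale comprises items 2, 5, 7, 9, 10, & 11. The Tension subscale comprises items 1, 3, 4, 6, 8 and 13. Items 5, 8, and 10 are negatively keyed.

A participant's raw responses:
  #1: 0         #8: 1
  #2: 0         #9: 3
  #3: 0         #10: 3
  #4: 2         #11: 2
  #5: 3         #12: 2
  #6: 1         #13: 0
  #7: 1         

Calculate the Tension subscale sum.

5

Tension items: 1, 3, 4, 6, 8, 13.
Of these, item 8 is negatively keyed; on a 0–3 scale, reversed = 3 − raw.
  item 1: 0
  item 3: 0
  item 4: 2
  item 6: 1
  item 8: 3 − 1 = 2
  item 13: 0
Sum = 0 + 0 + 2 + 1 + 2 + 0 = 5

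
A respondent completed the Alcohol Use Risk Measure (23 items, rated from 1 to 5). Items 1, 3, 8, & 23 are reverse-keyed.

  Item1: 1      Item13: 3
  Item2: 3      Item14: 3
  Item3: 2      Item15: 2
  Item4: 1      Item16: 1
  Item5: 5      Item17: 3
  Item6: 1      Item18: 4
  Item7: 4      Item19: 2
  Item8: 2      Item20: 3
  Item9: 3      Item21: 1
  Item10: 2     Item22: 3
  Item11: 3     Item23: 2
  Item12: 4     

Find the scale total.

68

Apply reverse scoring (on a 1–5 scale, reversed = 6 − raw):
  item 1: 6 − 1 = 5
  item 3: 6 − 2 = 4
  item 8: 6 − 2 = 4
  item 23: 6 − 2 = 4
Scored items: 5, 3, 4, 1, 5, 1, 4, 4, 3, 2, 3, 4, 3, 3, 2, 1, 3, 4, 2, 3, 1, 3, 4
Total = 5 + 3 + 4 + 1 + 5 + 1 + 4 + 4 + 3 + 2 + 3 + 4 + 3 + 3 + 2 + 1 + 3 + 4 + 2 + 3 + 1 + 3 + 4 = 68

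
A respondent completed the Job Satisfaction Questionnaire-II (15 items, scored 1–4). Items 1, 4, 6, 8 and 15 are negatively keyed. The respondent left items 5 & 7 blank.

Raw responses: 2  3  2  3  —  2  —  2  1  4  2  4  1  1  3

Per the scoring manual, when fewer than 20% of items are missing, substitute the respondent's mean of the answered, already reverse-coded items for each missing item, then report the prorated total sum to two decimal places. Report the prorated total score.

35.77

Reverse-coded (reversed = (1+4) − raw = 5 − raw):
  item 1: 5 − 2 = 3
  item 4: 5 − 3 = 2
  item 6: 5 − 2 = 3
  item 8: 5 − 2 = 3
  item 15: 5 − 3 = 2
Completed scored items (13 of 15): 3, 3, 2, 2, 3, 3, 1, 4, 2, 4, 1, 1, 2; sum = 31.
Person mean = 31 / 13 ≈ 2.3846
Prorated total = (31 / 13) × 15 = 35.77 (to 2 dp)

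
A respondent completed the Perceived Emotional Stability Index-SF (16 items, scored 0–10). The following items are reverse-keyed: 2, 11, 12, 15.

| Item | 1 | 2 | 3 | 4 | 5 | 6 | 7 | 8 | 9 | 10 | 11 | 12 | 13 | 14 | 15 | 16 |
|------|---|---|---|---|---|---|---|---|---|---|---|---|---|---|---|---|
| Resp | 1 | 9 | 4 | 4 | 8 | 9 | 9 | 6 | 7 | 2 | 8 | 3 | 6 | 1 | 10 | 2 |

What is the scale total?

Apply reverse scoring (reverse-coded value = 10 − response):
  item 2: 10 − 9 = 1
  item 11: 10 − 8 = 2
  item 12: 10 − 3 = 7
  item 15: 10 − 10 = 0
Scored responses: 1, 1, 4, 4, 8, 9, 9, 6, 7, 2, 2, 7, 6, 1, 0, 2
Total = 1 + 1 + 4 + 4 + 8 + 9 + 9 + 6 + 7 + 2 + 2 + 7 + 6 + 1 + 0 + 2 = 69

69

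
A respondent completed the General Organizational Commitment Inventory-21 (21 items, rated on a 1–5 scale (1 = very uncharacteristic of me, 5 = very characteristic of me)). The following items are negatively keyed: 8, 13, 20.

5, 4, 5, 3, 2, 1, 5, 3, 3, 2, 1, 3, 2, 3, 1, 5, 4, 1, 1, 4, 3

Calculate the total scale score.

Reversing items 8, 13, and 20 with 6 − raw:
Total = 5 + 4 + 5 + 3 + 2 + 1 + 5 + (6−3) + 3 + 2 + 1 + 3 + (6−2) + 3 + 1 + 5 + 4 + 1 + 1 + (6−4) + 3
      = 5 + 4 + 5 + 3 + 2 + 1 + 5 + 3 + 3 + 2 + 1 + 3 + 4 + 3 + 1 + 5 + 4 + 1 + 1 + 2 + 3 = 61

61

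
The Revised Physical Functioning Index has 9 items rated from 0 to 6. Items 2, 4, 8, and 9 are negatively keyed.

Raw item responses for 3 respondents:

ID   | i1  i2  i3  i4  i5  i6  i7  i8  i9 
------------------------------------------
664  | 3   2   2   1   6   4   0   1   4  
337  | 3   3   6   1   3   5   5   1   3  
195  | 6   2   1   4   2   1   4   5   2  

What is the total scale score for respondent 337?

Respondent 337 raw: 3, 3, 6, 1, 3, 5, 5, 1, 3.
Reverse-coded (reverse-coded value = 6 − response):
  item 1: 3
  item 2: 6 − 3 = 3
  item 3: 6
  item 4: 6 − 1 = 5
  item 5: 3
  item 6: 5
  item 7: 5
  item 8: 6 − 1 = 5
  item 9: 6 − 3 = 3
Sum = 3 + 3 + 6 + 5 + 3 + 5 + 5 + 5 + 3 = 38

38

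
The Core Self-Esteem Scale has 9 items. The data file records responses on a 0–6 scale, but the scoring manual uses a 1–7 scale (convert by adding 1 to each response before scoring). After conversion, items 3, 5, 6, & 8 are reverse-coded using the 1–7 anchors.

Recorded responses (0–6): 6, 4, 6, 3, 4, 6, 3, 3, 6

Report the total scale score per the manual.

36

Convert to 1–7: 7, 5, 7, 4, 5, 7, 4, 4, 7
Reverse-coded (reversed = (1+7) − raw = 8 − raw):
  item 3: 8 − 7 = 1
  item 5: 8 − 5 = 3
  item 6: 8 − 7 = 1
  item 8: 8 − 4 = 4
Scored: 7, 5, 1, 4, 3, 1, 4, 4, 7
Total = 36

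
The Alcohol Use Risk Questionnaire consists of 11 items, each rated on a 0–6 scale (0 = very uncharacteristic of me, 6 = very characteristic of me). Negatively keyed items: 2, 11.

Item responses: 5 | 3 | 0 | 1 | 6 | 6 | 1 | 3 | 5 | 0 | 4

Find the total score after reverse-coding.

Raw sum = 34. Negatively keyed items: 2, 11; their raw sum = 7.
Each reversal replaces raw with 6 − raw, changing the total by 6 − 2·raw per item.
Total = 34 + 2·6 − 2·7 = 34 + 12 − 14 = 32

32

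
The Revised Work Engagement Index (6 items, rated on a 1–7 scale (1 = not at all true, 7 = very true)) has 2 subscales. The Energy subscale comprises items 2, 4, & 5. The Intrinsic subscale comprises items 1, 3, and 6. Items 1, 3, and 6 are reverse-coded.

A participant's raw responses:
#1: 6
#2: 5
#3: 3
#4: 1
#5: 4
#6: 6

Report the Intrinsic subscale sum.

Intrinsic items: 1, 3, 6.
Of these, items 1, 3, and 6 are reverse-coded; on a 1–7 scale, reversed = 8 − raw.
  item 1: 8 − 6 = 2
  item 3: 8 − 3 = 5
  item 6: 8 − 6 = 2
Sum = 2 + 5 + 2 = 9

9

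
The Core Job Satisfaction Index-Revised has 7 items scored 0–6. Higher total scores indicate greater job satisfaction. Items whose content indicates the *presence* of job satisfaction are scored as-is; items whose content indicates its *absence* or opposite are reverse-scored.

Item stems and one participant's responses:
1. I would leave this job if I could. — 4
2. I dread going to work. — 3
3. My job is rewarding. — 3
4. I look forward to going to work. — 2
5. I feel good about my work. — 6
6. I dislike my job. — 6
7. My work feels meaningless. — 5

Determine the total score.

17

Items 1, 2, 6, 7 describe the absence/opposite of job satisfaction → reverse-score.
reversed = (0+6) − raw = 6 − raw.
  item 1: 6 − 4 = 2
  item 2: 6 − 3 = 3
  item 3: 3
  item 4: 2
  item 5: 6
  item 6: 6 − 6 = 0
  item 7: 6 − 5 = 1
Total = 2 + 3 + 3 + 2 + 6 + 0 + 1 = 17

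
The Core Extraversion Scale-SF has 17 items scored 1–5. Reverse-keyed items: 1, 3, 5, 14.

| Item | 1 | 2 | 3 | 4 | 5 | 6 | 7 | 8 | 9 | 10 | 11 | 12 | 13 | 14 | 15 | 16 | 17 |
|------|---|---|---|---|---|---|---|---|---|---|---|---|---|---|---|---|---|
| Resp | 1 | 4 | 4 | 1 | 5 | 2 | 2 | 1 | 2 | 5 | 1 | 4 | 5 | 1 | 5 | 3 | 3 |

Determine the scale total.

Reversing items 1, 3, 5, and 14 with 6 − raw:
Total = (6−1) + 4 + (6−4) + 1 + (6−5) + 2 + 2 + 1 + 2 + 5 + 1 + 4 + 5 + (6−1) + 5 + 3 + 3
      = 5 + 4 + 2 + 1 + 1 + 2 + 2 + 1 + 2 + 5 + 1 + 4 + 5 + 5 + 5 + 3 + 3 = 51

51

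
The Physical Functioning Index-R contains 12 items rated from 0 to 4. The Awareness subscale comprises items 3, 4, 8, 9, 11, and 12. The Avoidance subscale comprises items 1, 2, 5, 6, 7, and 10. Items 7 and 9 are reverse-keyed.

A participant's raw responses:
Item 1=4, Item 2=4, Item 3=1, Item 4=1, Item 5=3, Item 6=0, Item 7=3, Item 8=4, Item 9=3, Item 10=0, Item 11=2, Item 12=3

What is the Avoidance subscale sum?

12

Avoidance items: 1, 2, 5, 6, 7, 10.
Of these, item 7 is reverse-keyed; reversed = (0+4) − raw = 4 − raw.
  item 1: 4
  item 2: 4
  item 5: 3
  item 6: 0
  item 7: 4 − 3 = 1
  item 10: 0
Sum = 4 + 4 + 3 + 0 + 1 + 0 = 12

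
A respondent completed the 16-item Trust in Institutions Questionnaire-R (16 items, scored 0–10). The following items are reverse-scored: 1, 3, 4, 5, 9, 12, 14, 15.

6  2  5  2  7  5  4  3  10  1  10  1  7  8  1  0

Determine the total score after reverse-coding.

72

Reverse-scored items use 10 − raw:
  item 1: 10 − 6 = 4
  item 3: 10 − 5 = 5
  item 4: 10 − 2 = 8
  item 5: 10 − 7 = 3
  item 9: 10 − 10 = 0
  item 12: 10 − 1 = 9
  item 14: 10 − 8 = 2
  item 15: 10 − 1 = 9
After reverse-coding: 4, 2, 5, 8, 3, 5, 4, 3, 0, 1, 10, 9, 7, 2, 9, 0
Total = 4 + 2 + 5 + 8 + 3 + 5 + 4 + 3 + 0 + 1 + 10 + 9 + 7 + 2 + 9 + 0 = 72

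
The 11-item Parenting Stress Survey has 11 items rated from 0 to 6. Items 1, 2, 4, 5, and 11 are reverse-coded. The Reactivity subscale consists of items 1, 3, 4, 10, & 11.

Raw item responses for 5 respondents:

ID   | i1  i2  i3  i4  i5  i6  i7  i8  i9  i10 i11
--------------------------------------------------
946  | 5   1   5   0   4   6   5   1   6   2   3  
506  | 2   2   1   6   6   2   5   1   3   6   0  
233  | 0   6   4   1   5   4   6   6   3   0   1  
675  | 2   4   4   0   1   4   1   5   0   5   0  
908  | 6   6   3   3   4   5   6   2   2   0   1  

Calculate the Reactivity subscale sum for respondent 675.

Respondent 675 raw: 2, 4, 4, 0, 1, 4, 1, 5, 0, 5, 0.
Reactivity items: 1, 3, 4, 10, 11.
Reverse-coded (reversed = (0+6) − raw = 6 − raw):
  item 1: 6 − 2 = 4
  item 3: 4
  item 4: 6 − 0 = 6
  item 10: 5
  item 11: 6 − 0 = 6
Sum = 4 + 4 + 6 + 5 + 6 = 25

25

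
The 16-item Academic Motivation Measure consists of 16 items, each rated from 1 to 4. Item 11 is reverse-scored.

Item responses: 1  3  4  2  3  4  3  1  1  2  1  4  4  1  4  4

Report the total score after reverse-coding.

45

Reversing item 11 with 5 − raw:
Total = 1 + 3 + 4 + 2 + 3 + 4 + 3 + 1 + 1 + 2 + (5−1) + 4 + 4 + 1 + 4 + 4
      = 1 + 3 + 4 + 2 + 3 + 4 + 3 + 1 + 1 + 2 + 4 + 4 + 4 + 1 + 4 + 4 = 45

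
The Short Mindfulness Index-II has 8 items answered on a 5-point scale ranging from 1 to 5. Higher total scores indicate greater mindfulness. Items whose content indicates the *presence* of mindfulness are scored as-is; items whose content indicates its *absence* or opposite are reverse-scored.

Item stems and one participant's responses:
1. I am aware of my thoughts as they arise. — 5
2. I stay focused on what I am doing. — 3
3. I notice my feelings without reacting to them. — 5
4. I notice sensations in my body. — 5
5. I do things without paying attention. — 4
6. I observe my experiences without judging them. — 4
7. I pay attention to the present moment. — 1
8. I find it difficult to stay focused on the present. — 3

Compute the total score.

Items 5, 8 describe the absence/opposite of mindfulness → reverse-score.
on a 1–5 scale, reversed = 6 − raw.
  item 1: 5
  item 2: 3
  item 3: 5
  item 4: 5
  item 5: 6 − 4 = 2
  item 6: 4
  item 7: 1
  item 8: 6 − 3 = 3
Total = 5 + 3 + 5 + 5 + 2 + 4 + 1 + 3 = 28

28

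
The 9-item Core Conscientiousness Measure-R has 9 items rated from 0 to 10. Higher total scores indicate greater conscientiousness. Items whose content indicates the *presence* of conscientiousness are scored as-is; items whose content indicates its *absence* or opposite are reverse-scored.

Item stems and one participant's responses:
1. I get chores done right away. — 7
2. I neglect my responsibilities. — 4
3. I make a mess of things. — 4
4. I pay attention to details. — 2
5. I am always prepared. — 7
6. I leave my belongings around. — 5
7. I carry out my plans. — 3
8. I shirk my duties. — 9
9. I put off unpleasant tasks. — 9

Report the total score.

Items 2, 3, 6, 8, 9 describe the absence/opposite of conscientiousness → reverse-score.
reverse-coded value = 10 − response.
  item 1: 7
  item 2: 10 − 4 = 6
  item 3: 10 − 4 = 6
  item 4: 2
  item 5: 7
  item 6: 10 − 5 = 5
  item 7: 3
  item 8: 10 − 9 = 1
  item 9: 10 − 9 = 1
Total = 7 + 6 + 6 + 2 + 7 + 5 + 3 + 1 + 1 = 38

38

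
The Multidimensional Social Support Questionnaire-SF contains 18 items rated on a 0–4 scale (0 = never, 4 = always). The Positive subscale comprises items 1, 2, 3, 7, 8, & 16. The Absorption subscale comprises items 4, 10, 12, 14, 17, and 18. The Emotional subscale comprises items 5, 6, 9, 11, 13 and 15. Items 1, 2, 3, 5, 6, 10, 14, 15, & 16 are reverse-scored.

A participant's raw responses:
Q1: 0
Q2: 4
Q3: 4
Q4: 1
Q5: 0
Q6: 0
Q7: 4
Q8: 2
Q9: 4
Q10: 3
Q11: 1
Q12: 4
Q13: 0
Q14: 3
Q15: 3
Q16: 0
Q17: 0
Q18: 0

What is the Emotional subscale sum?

14

Emotional items: 5, 6, 9, 11, 13, 15.
Of these, items 5, 6, and 15 are reverse-scored; on a 0–4 scale, reversed = 4 − raw.
  item 5: 4 − 0 = 4
  item 6: 4 − 0 = 4
  item 9: 4
  item 11: 1
  item 13: 0
  item 15: 4 − 3 = 1
Sum = 4 + 4 + 4 + 1 + 0 + 1 = 14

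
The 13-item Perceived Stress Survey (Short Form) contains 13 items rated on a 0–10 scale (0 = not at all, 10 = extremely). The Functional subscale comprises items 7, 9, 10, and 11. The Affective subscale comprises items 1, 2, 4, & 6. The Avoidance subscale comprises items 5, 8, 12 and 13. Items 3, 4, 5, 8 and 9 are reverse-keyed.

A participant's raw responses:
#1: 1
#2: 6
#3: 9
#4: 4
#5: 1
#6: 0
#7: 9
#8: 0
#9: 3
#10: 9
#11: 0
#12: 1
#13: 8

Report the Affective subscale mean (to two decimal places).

Affective items: 1, 2, 4, 6.
Of these, item 4 is reverse-keyed; reverse-coded value = 10 − response.
  item 1: 1
  item 2: 6
  item 4: 10 − 4 = 6
  item 6: 0
Sum = 1 + 6 + 6 + 0 = 13
Mean = 13 / 4 = 3.25

3.25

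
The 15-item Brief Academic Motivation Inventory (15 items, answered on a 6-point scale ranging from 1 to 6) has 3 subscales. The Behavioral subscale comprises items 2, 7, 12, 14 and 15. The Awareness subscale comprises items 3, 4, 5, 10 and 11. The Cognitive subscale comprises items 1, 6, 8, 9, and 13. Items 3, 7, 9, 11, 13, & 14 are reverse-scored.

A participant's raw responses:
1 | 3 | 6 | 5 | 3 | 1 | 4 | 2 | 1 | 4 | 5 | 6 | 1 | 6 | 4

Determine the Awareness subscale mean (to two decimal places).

Awareness items: 3, 4, 5, 10, 11.
Of these, items 3 & 11 are reverse-scored; reverse-coded value = 7 − response.
  item 3: 7 − 6 = 1
  item 4: 5
  item 5: 3
  item 10: 4
  item 11: 7 − 5 = 2
Sum = 1 + 5 + 3 + 4 + 2 = 15
Mean = 15 / 5 = 3.00

3.00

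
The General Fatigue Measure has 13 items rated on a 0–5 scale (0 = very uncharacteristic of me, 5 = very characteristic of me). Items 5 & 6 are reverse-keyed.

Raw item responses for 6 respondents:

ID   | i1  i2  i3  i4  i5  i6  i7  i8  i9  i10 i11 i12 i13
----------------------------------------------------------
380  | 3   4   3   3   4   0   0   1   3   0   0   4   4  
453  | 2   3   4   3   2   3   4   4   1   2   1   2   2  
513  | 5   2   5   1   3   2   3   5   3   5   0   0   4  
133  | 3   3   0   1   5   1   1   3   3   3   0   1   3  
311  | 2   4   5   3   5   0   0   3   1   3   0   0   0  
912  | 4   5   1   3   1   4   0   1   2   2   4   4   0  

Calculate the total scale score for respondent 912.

31

Respondent 912 raw: 4, 5, 1, 3, 1, 4, 0, 1, 2, 2, 4, 4, 0.
Reverse-coded (reverse-coded value = 5 − response):
  item 1: 4
  item 2: 5
  item 3: 1
  item 4: 3
  item 5: 5 − 1 = 4
  item 6: 5 − 4 = 1
  item 7: 0
  item 8: 1
  item 9: 2
  item 10: 2
  item 11: 4
  item 12: 4
  item 13: 0
Sum = 4 + 5 + 1 + 3 + 4 + 1 + 0 + 1 + 2 + 2 + 4 + 4 + 0 = 31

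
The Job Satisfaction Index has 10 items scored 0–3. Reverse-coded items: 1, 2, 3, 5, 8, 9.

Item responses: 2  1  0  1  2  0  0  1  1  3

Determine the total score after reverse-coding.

15

Raw sum = 11. Reverse-coded items: 1, 2, 3, 5, 8, 9; their raw sum = 7.
Each reversal replaces raw with 3 − raw, changing the total by 3 − 2·raw per item.
Total = 11 + 6·3 − 2·7 = 11 + 18 − 14 = 15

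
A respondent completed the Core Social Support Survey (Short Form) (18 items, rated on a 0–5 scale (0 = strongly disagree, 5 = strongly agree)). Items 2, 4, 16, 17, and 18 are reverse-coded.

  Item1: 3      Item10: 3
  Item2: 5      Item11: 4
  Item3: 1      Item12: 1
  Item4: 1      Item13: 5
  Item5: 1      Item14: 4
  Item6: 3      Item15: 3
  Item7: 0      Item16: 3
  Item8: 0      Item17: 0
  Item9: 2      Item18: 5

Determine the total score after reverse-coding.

41

Reversing items 2, 4, 16, 17, and 18 with 5 − raw:
Total = 3 + (5−5) + 1 + (5−1) + 1 + 3 + 0 + 0 + 2 + 3 + 4 + 1 + 5 + 4 + 3 + (5−3) + (5−0) + (5−5)
      = 3 + 0 + 1 + 4 + 1 + 3 + 0 + 0 + 2 + 3 + 4 + 1 + 5 + 4 + 3 + 2 + 5 + 0 = 41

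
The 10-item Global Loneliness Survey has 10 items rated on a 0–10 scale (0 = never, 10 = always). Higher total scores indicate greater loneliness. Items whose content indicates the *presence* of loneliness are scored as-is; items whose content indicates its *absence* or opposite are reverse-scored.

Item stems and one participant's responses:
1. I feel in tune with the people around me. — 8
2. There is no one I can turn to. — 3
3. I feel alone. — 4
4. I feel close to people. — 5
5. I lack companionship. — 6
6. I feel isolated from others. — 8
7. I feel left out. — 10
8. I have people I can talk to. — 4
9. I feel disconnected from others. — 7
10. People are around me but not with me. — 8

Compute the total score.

59

Items 1, 4, 8 describe the absence/opposite of loneliness → reverse-score.
reversed = (0+10) − raw = 10 − raw.
  item 1: 10 − 8 = 2
  item 2: 3
  item 3: 4
  item 4: 10 − 5 = 5
  item 5: 6
  item 6: 8
  item 7: 10
  item 8: 10 − 4 = 6
  item 9: 7
  item 10: 8
Total = 2 + 3 + 4 + 5 + 6 + 8 + 10 + 6 + 7 + 8 = 59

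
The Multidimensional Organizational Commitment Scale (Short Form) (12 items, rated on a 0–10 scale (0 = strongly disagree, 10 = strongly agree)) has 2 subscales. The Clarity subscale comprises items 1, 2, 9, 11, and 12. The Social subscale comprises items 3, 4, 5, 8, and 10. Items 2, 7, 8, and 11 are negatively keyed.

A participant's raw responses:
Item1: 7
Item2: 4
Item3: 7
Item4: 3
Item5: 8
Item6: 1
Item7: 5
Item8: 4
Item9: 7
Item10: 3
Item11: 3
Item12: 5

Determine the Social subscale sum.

27

Social items: 3, 4, 5, 8, 10.
Of these, item 8 is negatively keyed; on a 0–10 scale, reversed = 10 − raw.
  item 3: 7
  item 4: 3
  item 5: 8
  item 8: 10 − 4 = 6
  item 10: 3
Sum = 7 + 3 + 8 + 6 + 3 = 27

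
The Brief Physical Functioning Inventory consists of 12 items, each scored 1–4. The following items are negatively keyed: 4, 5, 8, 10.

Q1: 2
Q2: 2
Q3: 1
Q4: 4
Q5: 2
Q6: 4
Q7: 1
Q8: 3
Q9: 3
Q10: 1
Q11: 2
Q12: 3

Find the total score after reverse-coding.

Negatively keyed items use 5 − raw:
  item 4: 5 − 4 = 1
  item 5: 5 − 2 = 3
  item 8: 5 − 3 = 2
  item 10: 5 − 1 = 4
Scored items: 2, 2, 1, 1, 3, 4, 1, 2, 3, 4, 2, 3
Total = 2 + 2 + 1 + 1 + 3 + 4 + 1 + 2 + 3 + 4 + 2 + 3 = 28

28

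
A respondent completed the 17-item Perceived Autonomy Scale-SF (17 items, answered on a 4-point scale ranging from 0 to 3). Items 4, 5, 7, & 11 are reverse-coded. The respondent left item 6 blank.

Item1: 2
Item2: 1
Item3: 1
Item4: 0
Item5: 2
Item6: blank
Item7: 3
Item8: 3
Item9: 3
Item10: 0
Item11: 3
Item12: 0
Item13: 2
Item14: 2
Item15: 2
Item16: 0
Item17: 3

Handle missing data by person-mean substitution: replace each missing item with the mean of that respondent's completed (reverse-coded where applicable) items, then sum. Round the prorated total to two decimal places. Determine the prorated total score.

Reverse-coded (reverse-coded value = 3 − response):
  item 4: 3 − 0 = 3
  item 5: 3 − 2 = 1
  item 7: 3 − 3 = 0
  item 11: 3 − 3 = 0
Completed scored items (16 of 17): 2, 1, 1, 3, 1, 0, 3, 3, 0, 0, 0, 2, 2, 2, 0, 3; sum = 23.
Person mean = 23 / 16 ≈ 1.4375
Prorated total = (23 / 16) × 17 = 24.44 (to 2 dp)

24.44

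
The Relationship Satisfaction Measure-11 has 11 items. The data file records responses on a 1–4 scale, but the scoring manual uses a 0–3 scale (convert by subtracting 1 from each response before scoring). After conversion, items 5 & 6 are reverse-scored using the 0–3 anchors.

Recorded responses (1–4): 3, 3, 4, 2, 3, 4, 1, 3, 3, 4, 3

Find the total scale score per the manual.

Convert to 0–3: 2, 2, 3, 1, 2, 3, 0, 2, 2, 3, 2
Reverse-coded (reversed = (0+3) − raw = 3 − raw):
  item 5: 3 − 2 = 1
  item 6: 3 − 3 = 0
Scored: 2, 2, 3, 1, 1, 0, 0, 2, 2, 3, 2
Total = 18

18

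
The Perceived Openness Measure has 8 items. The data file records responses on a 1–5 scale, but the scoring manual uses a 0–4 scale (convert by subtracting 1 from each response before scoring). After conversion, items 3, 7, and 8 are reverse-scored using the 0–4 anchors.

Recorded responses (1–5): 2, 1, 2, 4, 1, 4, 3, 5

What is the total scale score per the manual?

12

Convert to 0–4: 1, 0, 1, 3, 0, 3, 2, 4
Reverse-coded (reverse-coded value = 4 − response):
  item 3: 4 − 1 = 3
  item 7: 4 − 2 = 2
  item 8: 4 − 4 = 0
Scored: 1, 0, 3, 3, 0, 3, 2, 0
Total = 12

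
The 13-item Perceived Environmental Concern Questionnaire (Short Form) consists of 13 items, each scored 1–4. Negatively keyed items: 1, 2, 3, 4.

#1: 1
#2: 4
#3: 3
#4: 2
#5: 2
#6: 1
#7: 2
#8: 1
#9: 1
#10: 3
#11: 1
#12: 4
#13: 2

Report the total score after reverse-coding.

27

Reversing items 1, 2, 3, and 4 with 5 − raw:
Total = (5−1) + (5−4) + (5−3) + (5−2) + 2 + 1 + 2 + 1 + 1 + 3 + 1 + 4 + 2
      = 4 + 1 + 2 + 3 + 2 + 1 + 2 + 1 + 1 + 3 + 1 + 4 + 2 = 27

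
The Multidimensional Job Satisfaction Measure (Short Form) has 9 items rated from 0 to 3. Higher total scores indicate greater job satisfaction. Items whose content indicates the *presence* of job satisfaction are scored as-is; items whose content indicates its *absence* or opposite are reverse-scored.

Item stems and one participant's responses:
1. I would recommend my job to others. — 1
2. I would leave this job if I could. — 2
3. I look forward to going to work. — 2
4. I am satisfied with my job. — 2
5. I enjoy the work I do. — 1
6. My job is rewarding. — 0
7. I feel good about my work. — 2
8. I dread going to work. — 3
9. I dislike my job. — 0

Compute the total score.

Items 2, 8, 9 describe the absence/opposite of job satisfaction → reverse-score.
reversed = (0+3) − raw = 3 − raw.
  item 1: 1
  item 2: 3 − 2 = 1
  item 3: 2
  item 4: 2
  item 5: 1
  item 6: 0
  item 7: 2
  item 8: 3 − 3 = 0
  item 9: 3 − 0 = 3
Total = 1 + 1 + 2 + 2 + 1 + 0 + 2 + 0 + 3 = 12

12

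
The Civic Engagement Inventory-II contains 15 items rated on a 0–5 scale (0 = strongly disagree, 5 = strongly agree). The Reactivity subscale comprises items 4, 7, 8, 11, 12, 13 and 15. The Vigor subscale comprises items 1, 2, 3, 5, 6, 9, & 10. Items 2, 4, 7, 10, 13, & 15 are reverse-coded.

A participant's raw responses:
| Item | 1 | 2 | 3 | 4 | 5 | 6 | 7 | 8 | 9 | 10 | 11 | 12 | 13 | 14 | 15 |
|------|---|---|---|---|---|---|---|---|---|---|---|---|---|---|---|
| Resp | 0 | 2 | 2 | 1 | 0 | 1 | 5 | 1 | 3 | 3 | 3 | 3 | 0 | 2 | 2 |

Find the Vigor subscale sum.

11

Vigor items: 1, 2, 3, 5, 6, 9, 10.
Of these, items 2 and 10 are reverse-coded; reverse-coded value = 5 − response.
  item 1: 0
  item 2: 5 − 2 = 3
  item 3: 2
  item 5: 0
  item 6: 1
  item 9: 3
  item 10: 5 − 3 = 2
Sum = 0 + 3 + 2 + 0 + 1 + 3 + 2 = 11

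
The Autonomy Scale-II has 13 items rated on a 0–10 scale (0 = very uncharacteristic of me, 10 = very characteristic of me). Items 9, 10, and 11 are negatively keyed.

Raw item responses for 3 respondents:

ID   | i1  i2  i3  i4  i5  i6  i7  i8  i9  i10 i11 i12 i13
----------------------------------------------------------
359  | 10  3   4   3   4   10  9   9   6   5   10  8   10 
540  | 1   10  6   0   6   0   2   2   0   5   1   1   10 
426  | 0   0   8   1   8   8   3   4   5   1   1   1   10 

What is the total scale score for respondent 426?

66

Respondent 426 raw: 0, 0, 8, 1, 8, 8, 3, 4, 5, 1, 1, 1, 10.
Reverse-coded (reverse-coded value = 10 − response):
  item 1: 0
  item 2: 0
  item 3: 8
  item 4: 1
  item 5: 8
  item 6: 8
  item 7: 3
  item 8: 4
  item 9: 10 − 5 = 5
  item 10: 10 − 1 = 9
  item 11: 10 − 1 = 9
  item 12: 1
  item 13: 10
Sum = 0 + 0 + 8 + 1 + 8 + 8 + 3 + 4 + 5 + 9 + 9 + 1 + 10 = 66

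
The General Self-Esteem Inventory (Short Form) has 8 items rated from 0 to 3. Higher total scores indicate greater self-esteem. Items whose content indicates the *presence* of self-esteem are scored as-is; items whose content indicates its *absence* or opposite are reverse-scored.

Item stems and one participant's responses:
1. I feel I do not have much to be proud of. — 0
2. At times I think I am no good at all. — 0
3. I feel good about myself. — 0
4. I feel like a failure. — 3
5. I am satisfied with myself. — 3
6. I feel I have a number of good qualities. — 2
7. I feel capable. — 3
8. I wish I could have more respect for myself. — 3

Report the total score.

14

Items 1, 2, 4, 8 describe the absence/opposite of self-esteem → reverse-score.
reversed = (0+3) − raw = 3 − raw.
  item 1: 3 − 0 = 3
  item 2: 3 − 0 = 3
  item 3: 0
  item 4: 3 − 3 = 0
  item 5: 3
  item 6: 2
  item 7: 3
  item 8: 3 − 3 = 0
Total = 3 + 3 + 0 + 0 + 3 + 2 + 3 + 0 = 14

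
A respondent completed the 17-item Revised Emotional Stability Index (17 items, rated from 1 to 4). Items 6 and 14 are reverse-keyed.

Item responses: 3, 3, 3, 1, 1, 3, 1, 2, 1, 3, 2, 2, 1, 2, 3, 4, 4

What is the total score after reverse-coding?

Reverse-keyed items use 5 − raw:
  item 6: 5 − 3 = 2
  item 14: 5 − 2 = 3
Scored responses: 3, 3, 3, 1, 1, 2, 1, 2, 1, 3, 2, 2, 1, 3, 3, 4, 4
Total = 3 + 3 + 3 + 1 + 1 + 2 + 1 + 2 + 1 + 3 + 2 + 2 + 1 + 3 + 3 + 4 + 4 = 39

39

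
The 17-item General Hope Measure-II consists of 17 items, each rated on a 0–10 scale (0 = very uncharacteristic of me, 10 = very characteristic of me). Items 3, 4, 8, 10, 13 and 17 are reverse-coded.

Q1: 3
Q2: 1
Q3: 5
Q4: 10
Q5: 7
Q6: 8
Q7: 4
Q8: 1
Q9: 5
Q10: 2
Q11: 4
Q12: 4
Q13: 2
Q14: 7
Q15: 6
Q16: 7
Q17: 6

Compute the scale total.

Apply reverse scoring (reversed = (0+10) − raw = 10 − raw):
  item 3: 10 − 5 = 5
  item 4: 10 − 10 = 0
  item 8: 10 − 1 = 9
  item 10: 10 − 2 = 8
  item 13: 10 − 2 = 8
  item 17: 10 − 6 = 4
Scored items: 3, 1, 5, 0, 7, 8, 4, 9, 5, 8, 4, 4, 8, 7, 6, 7, 4
Total = 3 + 1 + 5 + 0 + 7 + 8 + 4 + 9 + 5 + 8 + 4 + 4 + 8 + 7 + 6 + 7 + 4 = 90

90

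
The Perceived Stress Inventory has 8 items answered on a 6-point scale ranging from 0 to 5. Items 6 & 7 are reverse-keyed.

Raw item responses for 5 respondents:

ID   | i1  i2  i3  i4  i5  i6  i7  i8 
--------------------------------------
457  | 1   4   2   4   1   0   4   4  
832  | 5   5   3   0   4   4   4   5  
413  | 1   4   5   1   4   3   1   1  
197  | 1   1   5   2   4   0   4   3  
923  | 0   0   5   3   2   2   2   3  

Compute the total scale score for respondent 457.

Respondent 457 raw: 1, 4, 2, 4, 1, 0, 4, 4.
Reverse-coded (on a 0–5 scale, reversed = 5 − raw):
  item 1: 1
  item 2: 4
  item 3: 2
  item 4: 4
  item 5: 1
  item 6: 5 − 0 = 5
  item 7: 5 − 4 = 1
  item 8: 4
Sum = 1 + 4 + 2 + 4 + 1 + 5 + 1 + 4 = 22

22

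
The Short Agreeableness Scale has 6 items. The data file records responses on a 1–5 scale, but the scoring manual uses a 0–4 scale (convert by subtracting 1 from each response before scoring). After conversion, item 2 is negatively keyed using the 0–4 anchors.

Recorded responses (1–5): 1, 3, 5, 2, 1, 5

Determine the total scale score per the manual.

Convert to 0–4: 0, 2, 4, 1, 0, 4
Reverse-coded (reverse-coded value = 4 − response):
  item 2: 4 − 2 = 2
Scored: 0, 2, 4, 1, 0, 4
Total = 11

11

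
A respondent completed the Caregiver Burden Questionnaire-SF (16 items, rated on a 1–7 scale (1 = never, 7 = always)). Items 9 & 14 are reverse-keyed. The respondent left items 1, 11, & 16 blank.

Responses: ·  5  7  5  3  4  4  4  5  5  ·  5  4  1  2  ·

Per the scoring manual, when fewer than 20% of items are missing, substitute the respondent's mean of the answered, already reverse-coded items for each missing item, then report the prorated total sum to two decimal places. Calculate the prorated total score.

Reverse-coded (reverse-coded value = 8 − response):
  item 9: 8 − 5 = 3
  item 14: 8 − 1 = 7
Completed scored items (13 of 16): 5, 7, 5, 3, 4, 4, 4, 3, 5, 5, 4, 7, 2; sum = 58.
Person mean = 58 / 13 ≈ 4.4615
Prorated total = (58 / 13) × 16 = 71.38 (to 2 dp)

71.38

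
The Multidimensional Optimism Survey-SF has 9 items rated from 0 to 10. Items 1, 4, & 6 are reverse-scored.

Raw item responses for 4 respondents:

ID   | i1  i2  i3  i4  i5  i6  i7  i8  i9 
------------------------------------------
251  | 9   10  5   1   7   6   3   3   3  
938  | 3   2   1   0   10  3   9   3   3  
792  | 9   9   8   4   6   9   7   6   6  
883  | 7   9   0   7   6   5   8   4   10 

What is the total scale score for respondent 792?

50

Respondent 792 raw: 9, 9, 8, 4, 6, 9, 7, 6, 6.
Reverse-coded (on a 0–10 scale, reversed = 10 − raw):
  item 1: 10 − 9 = 1
  item 2: 9
  item 3: 8
  item 4: 10 − 4 = 6
  item 5: 6
  item 6: 10 − 9 = 1
  item 7: 7
  item 8: 6
  item 9: 6
Sum = 1 + 9 + 8 + 6 + 6 + 1 + 7 + 6 + 6 = 50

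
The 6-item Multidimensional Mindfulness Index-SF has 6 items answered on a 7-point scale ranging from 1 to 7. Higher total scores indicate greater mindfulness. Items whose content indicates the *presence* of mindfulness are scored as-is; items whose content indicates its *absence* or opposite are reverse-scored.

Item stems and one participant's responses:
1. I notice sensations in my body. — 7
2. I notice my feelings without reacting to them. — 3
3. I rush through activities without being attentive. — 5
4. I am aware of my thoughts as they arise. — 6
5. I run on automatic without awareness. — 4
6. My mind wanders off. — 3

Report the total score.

28

Items 3, 5, 6 describe the absence/opposite of mindfulness → reverse-score.
reversed = (1+7) − raw = 8 − raw.
  item 1: 7
  item 2: 3
  item 3: 8 − 5 = 3
  item 4: 6
  item 5: 8 − 4 = 4
  item 6: 8 − 3 = 5
Total = 7 + 3 + 3 + 6 + 4 + 5 = 28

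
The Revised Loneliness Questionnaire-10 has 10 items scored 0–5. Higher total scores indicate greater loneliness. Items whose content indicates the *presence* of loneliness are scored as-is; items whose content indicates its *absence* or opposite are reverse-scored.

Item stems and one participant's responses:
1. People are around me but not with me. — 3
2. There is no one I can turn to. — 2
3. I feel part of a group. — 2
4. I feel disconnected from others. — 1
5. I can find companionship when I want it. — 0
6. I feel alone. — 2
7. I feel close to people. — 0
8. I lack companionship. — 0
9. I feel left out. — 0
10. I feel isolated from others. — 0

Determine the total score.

21

Items 3, 5, 7 describe the absence/opposite of loneliness → reverse-score.
reverse-coded value = 5 − response.
  item 1: 3
  item 2: 2
  item 3: 5 − 2 = 3
  item 4: 1
  item 5: 5 − 0 = 5
  item 6: 2
  item 7: 5 − 0 = 5
  item 8: 0
  item 9: 0
  item 10: 0
Total = 3 + 2 + 3 + 1 + 5 + 2 + 5 + 0 + 0 + 0 = 21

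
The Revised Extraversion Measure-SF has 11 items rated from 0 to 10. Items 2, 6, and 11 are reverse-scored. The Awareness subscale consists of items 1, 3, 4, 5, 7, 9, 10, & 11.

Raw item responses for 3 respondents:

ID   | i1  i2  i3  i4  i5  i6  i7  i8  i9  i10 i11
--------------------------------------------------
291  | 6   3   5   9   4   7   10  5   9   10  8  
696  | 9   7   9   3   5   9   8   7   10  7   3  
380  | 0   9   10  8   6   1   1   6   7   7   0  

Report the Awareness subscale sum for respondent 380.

49

Respondent 380 raw: 0, 9, 10, 8, 6, 1, 1, 6, 7, 7, 0.
Awareness items: 1, 3, 4, 5, 7, 9, 10, 11.
Reverse-coded (reverse-coded value = 10 − response):
  item 1: 0
  item 3: 10
  item 4: 8
  item 5: 6
  item 7: 1
  item 9: 7
  item 10: 7
  item 11: 10 − 0 = 10
Sum = 0 + 10 + 8 + 6 + 1 + 7 + 7 + 10 = 49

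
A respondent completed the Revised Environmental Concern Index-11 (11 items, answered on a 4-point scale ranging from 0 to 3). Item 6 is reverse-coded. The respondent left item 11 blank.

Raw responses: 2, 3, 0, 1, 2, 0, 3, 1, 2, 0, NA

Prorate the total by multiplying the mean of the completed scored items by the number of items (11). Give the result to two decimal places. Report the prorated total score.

Reverse-coded (reversed = (0+3) − raw = 3 − raw):
  item 6: 3 − 0 = 3
Completed scored items (10 of 11): 2, 3, 0, 1, 2, 3, 3, 1, 2, 0; sum = 17.
Person mean = 17 / 10 ≈ 1.7000
Prorated total = (17 / 10) × 11 = 18.70 (to 2 dp)

18.70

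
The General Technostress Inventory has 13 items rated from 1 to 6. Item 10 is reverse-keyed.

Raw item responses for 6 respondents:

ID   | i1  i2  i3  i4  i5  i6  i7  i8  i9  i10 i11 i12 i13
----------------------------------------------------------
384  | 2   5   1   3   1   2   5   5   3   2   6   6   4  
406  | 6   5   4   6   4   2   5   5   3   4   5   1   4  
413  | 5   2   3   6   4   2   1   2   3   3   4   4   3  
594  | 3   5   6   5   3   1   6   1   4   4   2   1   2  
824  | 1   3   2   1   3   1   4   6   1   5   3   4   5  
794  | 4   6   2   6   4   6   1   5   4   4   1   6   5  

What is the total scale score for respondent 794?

53

Respondent 794 raw: 4, 6, 2, 6, 4, 6, 1, 5, 4, 4, 1, 6, 5.
Reverse-coded (reversed = (1+6) − raw = 7 − raw):
  item 1: 4
  item 2: 6
  item 3: 2
  item 4: 6
  item 5: 4
  item 6: 6
  item 7: 1
  item 8: 5
  item 9: 4
  item 10: 7 − 4 = 3
  item 11: 1
  item 12: 6
  item 13: 5
Sum = 4 + 6 + 2 + 6 + 4 + 6 + 1 + 5 + 4 + 3 + 1 + 6 + 5 = 53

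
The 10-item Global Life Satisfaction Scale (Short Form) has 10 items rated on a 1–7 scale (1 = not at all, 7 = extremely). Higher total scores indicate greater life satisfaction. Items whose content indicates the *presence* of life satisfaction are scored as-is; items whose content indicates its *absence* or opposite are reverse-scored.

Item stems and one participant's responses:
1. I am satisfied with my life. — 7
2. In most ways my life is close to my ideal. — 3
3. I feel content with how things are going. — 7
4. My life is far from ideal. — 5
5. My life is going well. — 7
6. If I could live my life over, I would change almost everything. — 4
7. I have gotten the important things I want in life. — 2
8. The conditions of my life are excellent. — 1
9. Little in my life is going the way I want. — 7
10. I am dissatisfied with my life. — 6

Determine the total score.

37

Items 4, 6, 9, 10 describe the absence/opposite of life satisfaction → reverse-score.
reversed = (1+7) − raw = 8 − raw.
  item 1: 7
  item 2: 3
  item 3: 7
  item 4: 8 − 5 = 3
  item 5: 7
  item 6: 8 − 4 = 4
  item 7: 2
  item 8: 1
  item 9: 8 − 7 = 1
  item 10: 8 − 6 = 2
Total = 7 + 3 + 7 + 3 + 7 + 4 + 2 + 1 + 1 + 2 = 37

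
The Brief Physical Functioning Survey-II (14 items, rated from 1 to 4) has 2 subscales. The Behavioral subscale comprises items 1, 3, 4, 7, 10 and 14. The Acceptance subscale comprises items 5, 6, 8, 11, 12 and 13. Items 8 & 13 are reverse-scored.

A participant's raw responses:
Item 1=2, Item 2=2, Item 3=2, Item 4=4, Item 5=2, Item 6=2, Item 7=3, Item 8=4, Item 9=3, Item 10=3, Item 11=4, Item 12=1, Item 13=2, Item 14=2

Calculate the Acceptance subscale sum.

13

Acceptance items: 5, 6, 8, 11, 12, 13.
Of these, items 8 & 13 are reverse-scored; reversed = (1+4) − raw = 5 − raw.
  item 5: 2
  item 6: 2
  item 8: 5 − 4 = 1
  item 11: 4
  item 12: 1
  item 13: 5 − 2 = 3
Sum = 2 + 2 + 1 + 4 + 1 + 3 = 13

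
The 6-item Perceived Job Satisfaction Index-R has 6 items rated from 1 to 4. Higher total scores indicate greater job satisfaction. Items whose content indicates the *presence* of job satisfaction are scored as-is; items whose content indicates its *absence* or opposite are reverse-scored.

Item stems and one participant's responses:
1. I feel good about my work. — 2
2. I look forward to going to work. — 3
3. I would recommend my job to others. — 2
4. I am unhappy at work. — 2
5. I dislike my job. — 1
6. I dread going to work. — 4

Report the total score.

15

Items 4, 5, 6 describe the absence/opposite of job satisfaction → reverse-score.
on a 1–4 scale, reversed = 5 − raw.
  item 1: 2
  item 2: 3
  item 3: 2
  item 4: 5 − 2 = 3
  item 5: 5 − 1 = 4
  item 6: 5 − 4 = 1
Total = 2 + 3 + 2 + 3 + 4 + 1 = 15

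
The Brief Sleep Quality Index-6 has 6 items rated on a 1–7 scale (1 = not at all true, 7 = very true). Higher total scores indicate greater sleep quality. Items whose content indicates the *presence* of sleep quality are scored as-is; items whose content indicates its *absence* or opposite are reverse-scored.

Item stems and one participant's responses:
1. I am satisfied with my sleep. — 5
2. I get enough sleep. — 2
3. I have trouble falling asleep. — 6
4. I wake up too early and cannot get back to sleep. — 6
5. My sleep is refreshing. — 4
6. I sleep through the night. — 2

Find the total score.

17

Items 3, 4 describe the absence/opposite of sleep quality → reverse-score.
on a 1–7 scale, reversed = 8 − raw.
  item 1: 5
  item 2: 2
  item 3: 8 − 6 = 2
  item 4: 8 − 6 = 2
  item 5: 4
  item 6: 2
Total = 5 + 2 + 2 + 2 + 4 + 2 = 17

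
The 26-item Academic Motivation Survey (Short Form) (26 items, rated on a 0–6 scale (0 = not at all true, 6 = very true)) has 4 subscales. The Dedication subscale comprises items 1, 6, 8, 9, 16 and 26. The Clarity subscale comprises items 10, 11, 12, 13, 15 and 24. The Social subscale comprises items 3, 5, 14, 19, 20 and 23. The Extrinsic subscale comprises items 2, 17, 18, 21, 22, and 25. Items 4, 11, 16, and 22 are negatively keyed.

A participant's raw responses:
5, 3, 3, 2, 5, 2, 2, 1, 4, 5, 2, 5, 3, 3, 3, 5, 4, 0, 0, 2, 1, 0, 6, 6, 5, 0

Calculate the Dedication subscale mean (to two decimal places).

2.17

Dedication items: 1, 6, 8, 9, 16, 26.
Of these, item 16 is negatively keyed; on a 0–6 scale, reversed = 6 − raw.
  item 1: 5
  item 6: 2
  item 8: 1
  item 9: 4
  item 16: 6 − 5 = 1
  item 26: 0
Sum = 5 + 2 + 1 + 4 + 1 + 0 = 13
Mean = 13 / 6 = 2.17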